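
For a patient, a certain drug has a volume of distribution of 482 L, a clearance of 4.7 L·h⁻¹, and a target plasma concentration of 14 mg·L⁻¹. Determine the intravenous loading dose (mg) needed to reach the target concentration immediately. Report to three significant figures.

LD = Vd × C = 482.0 × 14.00 = 6748 mg

6750 mg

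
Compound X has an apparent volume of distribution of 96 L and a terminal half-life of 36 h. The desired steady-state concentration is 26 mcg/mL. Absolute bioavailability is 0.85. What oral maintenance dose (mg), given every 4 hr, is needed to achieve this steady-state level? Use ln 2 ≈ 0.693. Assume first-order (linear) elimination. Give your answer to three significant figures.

k = 0.693/36 = 0.01925 h⁻¹, so CL = k·Vd = 0.01925 × 96.00 = 1.848 L/h
D = CL × Css × τ / F = 1.848 × 26 × 4 / 0.85 = 226.1 mg

226 mg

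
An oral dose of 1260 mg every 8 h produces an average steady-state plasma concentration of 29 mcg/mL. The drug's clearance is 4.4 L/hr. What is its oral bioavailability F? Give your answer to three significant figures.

0.810

F·D/τ = CL·Css at steady state → F = CL·Css·τ / D.
F = 4.4 × 29 × 8 / 1260 = 0.810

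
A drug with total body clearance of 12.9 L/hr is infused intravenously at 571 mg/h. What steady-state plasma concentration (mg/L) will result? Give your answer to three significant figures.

44.3 mg/L

Css = rate / CL = 571 / 12.90 = 44.26 mg/L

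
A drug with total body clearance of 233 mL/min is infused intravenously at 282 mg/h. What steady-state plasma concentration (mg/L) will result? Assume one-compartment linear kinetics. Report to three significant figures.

CL = 233 mL/min = 233 × 0.06 = 13.98 L/h
Css = rate / CL = 282 / 13.98 = 20.17 mg/L

20.2 mg/L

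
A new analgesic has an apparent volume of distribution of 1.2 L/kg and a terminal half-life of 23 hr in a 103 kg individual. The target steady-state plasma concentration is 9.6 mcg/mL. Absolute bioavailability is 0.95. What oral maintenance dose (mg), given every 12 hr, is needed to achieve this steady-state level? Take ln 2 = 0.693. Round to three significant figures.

Vd = 1.2 L/kg × 103 kg = 123.6 L
CL = ln 2 · Vd / t½ = 0.693 × 123.6 / 23 = 3.724 L/h
D = CL × Css × τ / F = 3.724 × 9.6 × 12 / 0.95 = 451.6 mg

452 mg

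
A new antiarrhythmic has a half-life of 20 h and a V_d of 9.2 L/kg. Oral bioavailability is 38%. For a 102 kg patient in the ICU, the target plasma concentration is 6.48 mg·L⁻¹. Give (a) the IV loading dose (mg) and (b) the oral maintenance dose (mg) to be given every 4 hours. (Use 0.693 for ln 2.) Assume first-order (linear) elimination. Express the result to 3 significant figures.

Vd(total) = 102 kg × 9.2 L/kg = 938.4 L
LD = Vd × C = 938.4 × 6.48 = 6081 mg
CL = 0.693 × Vd / t½ = 0.693 × 938.4 / 20 = 32.52 L/h
D = CL × Css × τ / F = 32.52 × 6.48 × 4 / 0.38 = 2218 mg

(a) 6080 mg; (b) 2220 mg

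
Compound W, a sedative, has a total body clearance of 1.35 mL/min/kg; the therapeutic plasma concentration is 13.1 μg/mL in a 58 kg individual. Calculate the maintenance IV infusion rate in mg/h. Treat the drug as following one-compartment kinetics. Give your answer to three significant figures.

61.5 mg/h

CL = 1.35 mL/min/kg × 58 kg = 78.30 mL/min = 78.30 × 60/1000 = 4.698 L/h
At steady state, infusion rate equals elimination rate: rate in = CL × Css.
R₀ = 4.698 × 13.1 = 61.54 mg/h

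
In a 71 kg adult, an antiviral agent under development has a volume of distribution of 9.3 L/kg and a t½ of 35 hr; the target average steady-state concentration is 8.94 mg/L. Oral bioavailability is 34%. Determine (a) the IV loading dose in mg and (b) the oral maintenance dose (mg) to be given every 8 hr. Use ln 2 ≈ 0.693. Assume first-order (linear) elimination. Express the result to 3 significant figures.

(a) 5900 mg; (b) 2750 mg

Total Vd = 9.3 × 71 = 660.3 L
LD = Vd × C = 660.3 × 8.94 = 5903 mg
CL = 0.693 × Vd / t½ = 0.693 × 660.3 / 35 = 13.07 L/h
D = CL × Css × τ / F = 13.07 × 8.94 × 8 / 0.34 = 2749 mg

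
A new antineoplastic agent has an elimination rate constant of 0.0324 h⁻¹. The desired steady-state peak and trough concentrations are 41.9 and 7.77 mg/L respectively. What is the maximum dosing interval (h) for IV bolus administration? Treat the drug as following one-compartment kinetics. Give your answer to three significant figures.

Between IV bolus doses, concentration decays as C = C₀·e^(−kτ), so C_peak/C_trough = e^(kτ).
τ_max = ln(C_peak/C_trough) / k = ln(41.9/7.77) / 0.03240 = 1.685 / 0.03240 = 52.01 h

52.0 h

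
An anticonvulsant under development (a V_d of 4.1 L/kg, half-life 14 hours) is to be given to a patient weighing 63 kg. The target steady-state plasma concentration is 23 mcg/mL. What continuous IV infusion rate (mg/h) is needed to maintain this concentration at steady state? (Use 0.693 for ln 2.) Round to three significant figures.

294 mg/h

Total Vd = 4.1 × 63 = 258.3 L
CL = 0.693 × Vd / t½ = 0.693 × 258.3 / 14 = 12.79 L/h
Infusion rate = CL × Css = 12.79 × 23 = 294.2 mg/h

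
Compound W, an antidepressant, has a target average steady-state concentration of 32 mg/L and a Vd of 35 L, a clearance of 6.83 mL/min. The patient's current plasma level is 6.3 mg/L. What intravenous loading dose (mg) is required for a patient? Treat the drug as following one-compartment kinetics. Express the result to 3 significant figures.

900 mg

Concentration deficit ΔC = 32 − 6.3 = 25.70 mg/L
LD = Vd × ΔC = 35.00 × 25.70 = 899.5 mg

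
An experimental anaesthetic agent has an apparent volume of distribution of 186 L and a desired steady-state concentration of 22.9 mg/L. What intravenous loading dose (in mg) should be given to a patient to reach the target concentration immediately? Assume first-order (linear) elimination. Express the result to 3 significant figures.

4260 mg

LD = Vd × C = 186.0 × 22.90 = 4259 mg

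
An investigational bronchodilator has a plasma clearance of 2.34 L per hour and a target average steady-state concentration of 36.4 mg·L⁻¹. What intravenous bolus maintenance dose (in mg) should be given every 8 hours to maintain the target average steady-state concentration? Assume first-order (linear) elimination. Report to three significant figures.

681 mg

D = CL × Css × τ = 2.340 × 36.4 × 8 = 681.4 mg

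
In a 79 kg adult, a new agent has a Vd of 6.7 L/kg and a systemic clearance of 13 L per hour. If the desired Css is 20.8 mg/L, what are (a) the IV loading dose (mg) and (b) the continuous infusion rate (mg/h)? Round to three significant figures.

Total Vd = 6.7 × 79 = 529.3 L
Loading dose = Vd × C = 529.3 × 20.8 = 11010 mg
Maintenance infusion rate = CL × Css = 13.00 × 20.8 = 270.4 mg/h

(a) 11000 mg; (b) 270 mg/h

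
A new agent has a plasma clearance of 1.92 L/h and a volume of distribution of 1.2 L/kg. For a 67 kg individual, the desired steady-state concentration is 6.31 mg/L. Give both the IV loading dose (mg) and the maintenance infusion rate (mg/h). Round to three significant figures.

Vd = 1.2 L/kg × 67 kg = 80.40 L
Loading: fill Vd to C_target → 80.40 L × 6.31 mg/L = 507.3 mg
Maintenance: replace elimination → rate = CL × Css = 1.920 × 6.31 = 12.12 mg/h

(a) 507 mg; (b) 12.1 mg/h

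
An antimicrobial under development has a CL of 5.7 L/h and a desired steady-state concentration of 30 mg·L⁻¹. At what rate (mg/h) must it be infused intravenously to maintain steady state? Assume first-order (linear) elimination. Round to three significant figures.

R₀ = 5.700 × 30 = 171.0 mg/h

171 mg/h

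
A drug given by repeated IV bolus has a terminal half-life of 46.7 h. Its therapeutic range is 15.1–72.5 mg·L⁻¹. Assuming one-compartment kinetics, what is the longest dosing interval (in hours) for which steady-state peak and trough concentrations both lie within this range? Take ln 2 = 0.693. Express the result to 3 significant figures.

106 h

k = 0.693 / t½ = 0.693 / 46.7 = 0.01484 h⁻¹
Between IV bolus doses, concentration decays as C = C₀·e^(−kτ), so C_peak/C_trough = e^(kτ).
τ_max = ln(C_peak/C_trough) / k = ln(72.5/15.1) / 0.01484 = 1.569 / 0.01484 = 105.7 h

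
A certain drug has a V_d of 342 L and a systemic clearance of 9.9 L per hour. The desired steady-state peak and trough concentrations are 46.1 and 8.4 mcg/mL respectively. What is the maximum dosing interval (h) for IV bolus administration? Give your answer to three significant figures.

k = CL / Vd = 9.900 / 342.0 = 0.02895 h⁻¹
Between IV bolus doses, concentration decays as C = C₀·e^(−kτ), so C_peak/C_trough = e^(kτ).
τ_max = ln(C_peak/C_trough) / k = ln(46.1/8.4) / 0.02895 = 1.703 / 0.02895 = 58.83 h

58.8 h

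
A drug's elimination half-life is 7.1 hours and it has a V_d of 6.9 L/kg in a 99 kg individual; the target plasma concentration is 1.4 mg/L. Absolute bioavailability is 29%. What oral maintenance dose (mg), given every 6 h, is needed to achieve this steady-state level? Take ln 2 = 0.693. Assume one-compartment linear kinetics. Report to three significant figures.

Vd = 6.9 L/kg × 99 kg = 683.1 L
k = 0.693/7.1 = 0.09761 h⁻¹, so CL = k·Vd = 0.09761 × 683.1 = 66.68 L/h
D = CL × Css × τ / F = 66.68 × 1.4 × 6 / 0.29 = 1931 mg

1930 mg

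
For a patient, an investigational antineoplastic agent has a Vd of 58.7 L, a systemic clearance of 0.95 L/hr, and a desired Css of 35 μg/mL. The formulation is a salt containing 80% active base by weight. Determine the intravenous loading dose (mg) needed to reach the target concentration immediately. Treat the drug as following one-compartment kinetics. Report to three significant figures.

2570 mg

The loading dose fills Vd to the target concentration.
LD = Vd × C / S = 58.70 × 35.00 / 0.8 = 2568 mg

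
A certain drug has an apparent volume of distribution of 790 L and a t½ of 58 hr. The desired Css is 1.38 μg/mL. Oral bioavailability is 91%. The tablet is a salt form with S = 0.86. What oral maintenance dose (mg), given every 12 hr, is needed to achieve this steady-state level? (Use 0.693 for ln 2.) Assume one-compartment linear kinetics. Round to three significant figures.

CL = 0.693 × Vd / t½ = 0.693 × 790.0 / 58 = 9.439 L/h
D = CL × Css × τ / F / S = 9.439 × 1.38 × 12 / 0.91 / 0.86 = 199.7 mg

200 mg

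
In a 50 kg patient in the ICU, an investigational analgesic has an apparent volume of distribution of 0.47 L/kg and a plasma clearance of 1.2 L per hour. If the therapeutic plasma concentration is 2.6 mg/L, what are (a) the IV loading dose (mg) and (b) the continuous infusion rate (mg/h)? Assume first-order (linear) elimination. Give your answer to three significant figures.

Vd(total) = 50 kg × 0.47 L/kg = 23.50 L
Loading dose = Vd × C = 23.50 × 2.6 = 61.10 mg
Maintenance: replace elimination → rate = CL × Css = 1.200 × 2.6 = 3.120 mg/h

(a) 61.1 mg; (b) 3.12 mg/h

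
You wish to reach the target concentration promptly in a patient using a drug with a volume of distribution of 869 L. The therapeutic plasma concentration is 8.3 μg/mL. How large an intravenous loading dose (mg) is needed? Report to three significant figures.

LD = Vd × C = 869.0 × 8.300 = 7213 mg

7210 mg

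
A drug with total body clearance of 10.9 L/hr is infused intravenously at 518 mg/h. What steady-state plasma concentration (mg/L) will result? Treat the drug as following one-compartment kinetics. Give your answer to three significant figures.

Css = rate / CL = 518 / 10.90 = 47.52 mg/L

47.5 mg/L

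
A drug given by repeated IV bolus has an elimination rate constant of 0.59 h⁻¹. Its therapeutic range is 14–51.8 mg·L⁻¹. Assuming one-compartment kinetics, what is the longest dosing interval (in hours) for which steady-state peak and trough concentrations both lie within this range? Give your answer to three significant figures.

2.22 h

Between IV bolus doses, concentration decays as C = C₀·e^(−kτ), so C_peak/C_trough = e^(kτ).
τ_max = ln(C_peak/C_trough) / k = ln(51.8/14) / 0.5900 = 1.308 / 0.5900 = 2.217 h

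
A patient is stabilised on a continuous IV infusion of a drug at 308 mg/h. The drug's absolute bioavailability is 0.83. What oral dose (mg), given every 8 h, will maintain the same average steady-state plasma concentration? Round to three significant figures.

2970 mg

To maintain the same Css, the systemic dosing rate must be unchanged: F·D/τ = infusion rate.
D = rate × τ / F = 308 × 8 / 0.83 = 2969 mg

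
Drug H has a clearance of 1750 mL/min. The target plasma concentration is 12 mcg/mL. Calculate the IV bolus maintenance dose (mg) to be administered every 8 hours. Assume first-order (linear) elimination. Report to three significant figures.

CL = 1750 mL/min = 1750 × 0.06 = 105.0 L/h
D = CL × Css × τ = 105.0 × 12 × 8 = 10080 mg

10100 mg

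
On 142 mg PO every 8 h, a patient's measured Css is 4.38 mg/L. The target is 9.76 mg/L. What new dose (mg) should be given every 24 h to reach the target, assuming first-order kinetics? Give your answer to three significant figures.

For first-order elimination, Css ∝ F·D/(CL·τ); F and CL are unchanged, so Css ∝ D/τ.
D₂ = D₁ × (Css,target / Css,current) × (τ₂/τ₁) = 142 × (9.76/4.38) × (24/8) = 949.3 mg

949 mg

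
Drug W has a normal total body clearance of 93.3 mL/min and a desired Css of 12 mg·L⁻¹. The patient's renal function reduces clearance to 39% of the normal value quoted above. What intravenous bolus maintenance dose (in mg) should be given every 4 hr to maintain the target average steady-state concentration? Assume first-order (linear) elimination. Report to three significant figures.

105 mg

CL = 93.3 mL/min = 93.3 × 0.06 = 5.598 L/h
Patient clearance = 0.39 × 5.598 = 2.183 L/h
D = CL × Css × τ = 2.183 × 12 × 4 = 104.8 mg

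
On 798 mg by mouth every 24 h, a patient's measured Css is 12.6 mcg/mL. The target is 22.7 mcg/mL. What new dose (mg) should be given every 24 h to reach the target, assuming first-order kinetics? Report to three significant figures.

For first-order elimination, Css ∝ F·D/(CL·τ); F and CL are unchanged, so Css ∝ D/τ.
D₂ = D₁ × (Css,target / Css,current) = 798 × 22.7/12.6 = 1438 mg

1440 mg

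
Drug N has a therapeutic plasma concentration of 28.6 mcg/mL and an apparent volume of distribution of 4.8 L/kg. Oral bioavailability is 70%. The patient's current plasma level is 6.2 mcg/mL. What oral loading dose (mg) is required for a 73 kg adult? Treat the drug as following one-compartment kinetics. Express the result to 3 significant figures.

Vd(total) = 73 kg × 4.8 L/kg = 350.4 L
Concentration deficit ΔC = 28.6 − 6.2 = 22.40 mg/L
LD = Vd × ΔC / F = 350.4 × 22.40 / 0.7 = 11210 mg

11200 mg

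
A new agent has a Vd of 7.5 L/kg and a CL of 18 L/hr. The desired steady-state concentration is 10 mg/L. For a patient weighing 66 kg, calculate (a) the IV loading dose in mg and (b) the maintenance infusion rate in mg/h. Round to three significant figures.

Vd(total) = 66 kg × 7.5 L/kg = 495.0 L
LD = Vd · C_target = 495.0 × 10 = 4950 mg
Maintenance: replace elimination → rate = CL × Css = 18.00 × 10 = 180.0 mg/h

(a) 4950 mg; (b) 180 mg/h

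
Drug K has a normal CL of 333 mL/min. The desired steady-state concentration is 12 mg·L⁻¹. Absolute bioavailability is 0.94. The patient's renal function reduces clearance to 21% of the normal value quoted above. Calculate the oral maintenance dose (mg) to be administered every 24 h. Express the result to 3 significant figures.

1290 mg

Convert clearance: 333 mL/min × 60 min/h ÷ 1000 mL/L = 19.98 L/h
Patient clearance = 0.21 × 19.98 = 4.196 L/h
D = CL × Css × τ / F = 4.196 × 12 × 24 / 0.94 = 1286 mg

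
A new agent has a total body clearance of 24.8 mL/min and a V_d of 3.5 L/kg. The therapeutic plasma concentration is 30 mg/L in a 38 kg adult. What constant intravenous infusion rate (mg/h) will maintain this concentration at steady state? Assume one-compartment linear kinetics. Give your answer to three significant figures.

CL = 24.8 mL/min = 24.8 × 0.06 = 1.488 L/h
At steady state, infusion rate equals elimination rate: rate in = CL × Css.
Infusion rate = CL · Css = 1.488 L/h × 30 mg/L = 44.64 mg/h

44.6 mg/h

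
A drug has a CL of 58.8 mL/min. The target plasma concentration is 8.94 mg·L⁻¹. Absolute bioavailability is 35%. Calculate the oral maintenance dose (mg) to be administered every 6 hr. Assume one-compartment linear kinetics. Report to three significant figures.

541 mg

CL = 58.8 mL/min = 58.8 × 0.06 = 3.528 L/h
D = CL × Css × τ / F = 3.528 × 8.94 × 6 / 0.35 = 540.7 mg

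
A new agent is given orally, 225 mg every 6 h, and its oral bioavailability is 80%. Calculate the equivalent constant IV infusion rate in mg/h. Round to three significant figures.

Equivalent systemic input: infusion rate = F·D/τ.
Rate = 0.8 × 225 / 6 = 30.00 mg/h

30.0 mg/h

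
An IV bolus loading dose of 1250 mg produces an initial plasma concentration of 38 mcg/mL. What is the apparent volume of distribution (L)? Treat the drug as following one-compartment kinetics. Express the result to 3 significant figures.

32.9 L

Immediately after an IV bolus, C₀ = Dose / Vd, so Vd = Dose / C₀.
Vd = 1250 / 38 = 32.89 L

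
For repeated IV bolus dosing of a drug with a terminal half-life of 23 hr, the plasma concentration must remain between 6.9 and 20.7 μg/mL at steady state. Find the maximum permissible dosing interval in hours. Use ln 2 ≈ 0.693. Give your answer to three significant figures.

k = 0.693 / t½ = 0.693 / 23 = 0.03013 h⁻¹
Between IV bolus doses, concentration decays as C = C₀·e^(−kτ), so C_peak/C_trough = e^(kτ).
τ_max = ln(C_peak/C_trough) / k = ln(20.7/6.9) / 0.03013 = 1.099 / 0.03013 = 36.48 h

36.5 h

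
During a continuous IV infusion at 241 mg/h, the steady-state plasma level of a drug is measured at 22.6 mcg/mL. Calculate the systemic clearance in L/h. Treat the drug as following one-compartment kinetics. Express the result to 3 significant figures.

10.7 L/h

At steady state, infusion rate = CL × Css, so CL = rate / Css.
CL = 241 / 22.6 = 10.66 L/h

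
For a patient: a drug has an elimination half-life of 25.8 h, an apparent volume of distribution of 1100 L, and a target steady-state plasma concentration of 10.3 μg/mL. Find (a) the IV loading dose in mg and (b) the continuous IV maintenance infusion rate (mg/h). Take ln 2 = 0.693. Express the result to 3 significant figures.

LD = Vd × C = 1100 × 10.3 = 11330 mg
CL = 0.693 × Vd / t½ = 0.693 × 1100 / 25.8 = 29.55 L/h
Infusion rate = CL × Css = 29.55 × 10.3 = 304.4 mg/h

(a) 11300 mg; (b) 304 mg/h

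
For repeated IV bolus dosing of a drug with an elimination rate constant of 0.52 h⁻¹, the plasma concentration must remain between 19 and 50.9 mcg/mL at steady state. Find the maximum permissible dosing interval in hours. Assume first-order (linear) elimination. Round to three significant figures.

1.90 h

Between IV bolus doses, concentration decays as C = C₀·e^(−kτ), so C_peak/C_trough = e^(kτ).
τ_max = ln(C_peak/C_trough) / k = ln(50.9/19) / 0.5200 = 0.9854 / 0.5200 = 1.895 h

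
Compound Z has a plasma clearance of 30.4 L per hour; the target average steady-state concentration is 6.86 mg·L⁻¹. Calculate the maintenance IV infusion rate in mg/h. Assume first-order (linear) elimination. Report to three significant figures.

Rate = CL × Css = 30.40 × 6.86 = 208.5 mg/h

209 mg/h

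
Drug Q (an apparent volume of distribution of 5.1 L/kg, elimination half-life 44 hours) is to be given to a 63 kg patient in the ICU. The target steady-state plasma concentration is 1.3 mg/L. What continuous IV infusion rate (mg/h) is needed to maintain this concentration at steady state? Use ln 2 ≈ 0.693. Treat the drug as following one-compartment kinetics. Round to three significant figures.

Total Vd = 5.1 × 63 = 321.3 L
k = 0.693/44 = 0.01575 h⁻¹, so CL = k·Vd = 0.01575 × 321.3 = 5.060 L/h
Infusion rate = CL × Css = 5.060 × 1.3 = 6.578 mg/h

6.58 mg/h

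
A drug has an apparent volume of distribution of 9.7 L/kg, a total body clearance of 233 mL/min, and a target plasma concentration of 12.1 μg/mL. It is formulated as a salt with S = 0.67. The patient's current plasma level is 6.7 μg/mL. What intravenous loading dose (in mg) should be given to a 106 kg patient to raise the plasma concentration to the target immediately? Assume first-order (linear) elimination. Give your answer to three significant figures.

8290 mg

Vd(total) = 106 kg × 9.7 L/kg = 1028 L
The loading dose fills Vd to the target concentration.
Concentration deficit ΔC = 12.1 − 6.7 = 5.400 mg/L
LD = Vd × ΔC / S = 1028 × 5.400 / 0.67 = 8285 mg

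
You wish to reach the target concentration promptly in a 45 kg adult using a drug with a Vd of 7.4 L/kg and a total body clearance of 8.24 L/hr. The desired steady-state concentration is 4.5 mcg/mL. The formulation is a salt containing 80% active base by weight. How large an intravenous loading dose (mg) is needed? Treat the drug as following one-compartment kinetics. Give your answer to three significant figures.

1870 mg

Vd(total) = 45 kg × 7.4 L/kg = 333.0 L
The loading dose fills Vd to the target concentration; clearance is irrelevant here.
LD = Vd × C / S = 333.0 × 4.500 / 0.8 = 1873 mg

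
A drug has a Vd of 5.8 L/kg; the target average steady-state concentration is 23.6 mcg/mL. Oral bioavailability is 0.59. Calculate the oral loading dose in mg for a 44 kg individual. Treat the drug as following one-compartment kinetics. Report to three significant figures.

Total Vd = 5.8 × 44 = 255.2 L
LD = Vd × C / F = 255.2 × 23.60 / 0.59 = 10210 mg

10200 mg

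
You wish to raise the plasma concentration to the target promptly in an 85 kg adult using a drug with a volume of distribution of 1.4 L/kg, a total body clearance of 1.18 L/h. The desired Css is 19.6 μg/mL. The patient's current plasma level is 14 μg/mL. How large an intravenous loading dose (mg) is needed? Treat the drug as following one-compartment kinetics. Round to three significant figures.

Total Vd = 1.4 × 85 = 119.0 L
LD is governed by Vd — clearance does not enter the loading-dose calculation.
Concentration deficit ΔC = 19.6 − 14 = 5.600 mg/L
LD = Vd × ΔC = 119.0 × 5.600 = 666.4 mg

666 mg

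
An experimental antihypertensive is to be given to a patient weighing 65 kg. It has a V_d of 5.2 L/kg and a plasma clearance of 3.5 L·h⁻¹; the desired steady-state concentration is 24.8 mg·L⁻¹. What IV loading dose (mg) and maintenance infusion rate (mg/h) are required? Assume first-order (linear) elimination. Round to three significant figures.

(a) 8380 mg; (b) 86.8 mg/h

Total Vd = 5.2 × 65 = 338.0 L
LD = Vd · C_target = 338.0 × 24.8 = 8382 mg
Infusion rate = 3.500 L/h × 24.8 mg/L = 86.80 mg/h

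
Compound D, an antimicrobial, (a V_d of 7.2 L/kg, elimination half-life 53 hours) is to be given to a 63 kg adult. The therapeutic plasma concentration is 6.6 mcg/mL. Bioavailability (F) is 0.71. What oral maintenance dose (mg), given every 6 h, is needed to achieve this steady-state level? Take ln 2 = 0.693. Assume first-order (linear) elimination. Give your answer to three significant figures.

331 mg

Total Vd = 7.2 × 63 = 453.6 L
CL = ln 2 · Vd / t½ = 0.693 × 453.6 / 53 = 5.931 L/h
D = CL × Css × τ / F = 5.931 × 6.6 × 6 / 0.71 = 330.8 mg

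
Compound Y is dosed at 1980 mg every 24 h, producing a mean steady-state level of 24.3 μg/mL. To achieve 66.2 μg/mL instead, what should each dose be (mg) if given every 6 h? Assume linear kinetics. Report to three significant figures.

For first-order elimination, Css ∝ F·D/(CL·τ); F and CL are unchanged, so Css ∝ D/τ.
D₂ = D₁ × (Css,target / Css,current) × (τ₂/τ₁) = 1980 × (66.2/24.3) × (6/24) = 1349 mg

1350 mg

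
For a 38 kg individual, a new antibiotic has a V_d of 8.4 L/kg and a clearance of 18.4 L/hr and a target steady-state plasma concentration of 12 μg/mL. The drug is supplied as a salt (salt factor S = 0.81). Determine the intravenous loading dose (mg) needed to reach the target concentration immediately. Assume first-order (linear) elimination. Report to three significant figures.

Vd(total) = 38 kg × 8.4 L/kg = 319.2 L
Loading dose depends on Vd (not clearance): it fills the distribution volume.
LD = Vd × C / S = 319.2 × 12.00 / 0.81 = 4729 mg

4730 mg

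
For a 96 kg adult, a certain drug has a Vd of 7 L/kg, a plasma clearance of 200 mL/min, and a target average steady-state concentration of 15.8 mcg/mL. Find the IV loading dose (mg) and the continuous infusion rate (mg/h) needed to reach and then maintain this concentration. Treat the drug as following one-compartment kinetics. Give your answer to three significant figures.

(a) 10600 mg; (b) 190 mg/h

Total Vd = 7 × 96 = 672.0 L
Loading: fill Vd to C_target → 672.0 L × 15.8 mg/L = 10620 mg
Convert clearance: 200 mL/min × 60 min/h ÷ 1000 mL/L = 12.00 L/h
Maintenance: replace elimination → rate = CL × Css = 12.00 × 15.8 = 189.6 mg/h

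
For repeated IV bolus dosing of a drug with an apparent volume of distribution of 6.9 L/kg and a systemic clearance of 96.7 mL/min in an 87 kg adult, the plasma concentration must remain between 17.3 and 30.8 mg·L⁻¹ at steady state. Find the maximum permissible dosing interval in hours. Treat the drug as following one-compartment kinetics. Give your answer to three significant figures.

Vd(total) = 87 kg × 6.9 L/kg = 600.3 L
Convert clearance: 96.7 mL/min × 60 min/h ÷ 1000 mL/L = 5.802 L/h
k = CL / Vd = 5.802 / 600.3 = 0.009665 h⁻¹
Between IV bolus doses, concentration decays as C = C₀·e^(−kτ), so C_peak/C_trough = e^(kτ).
τ_max = ln(C_peak/C_trough) / k = ln(30.8/17.3) / 0.009665 = 0.5768 / 0.009665 = 59.68 h

59.7 h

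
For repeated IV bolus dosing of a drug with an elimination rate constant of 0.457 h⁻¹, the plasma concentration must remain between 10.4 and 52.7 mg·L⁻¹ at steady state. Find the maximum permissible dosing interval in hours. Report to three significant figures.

Between IV bolus doses, concentration decays as C = C₀·e^(−kτ), so C_peak/C_trough = e^(kτ).
τ_max = ln(C_peak/C_trough) / k = ln(52.7/10.4) / 0.4570 = 1.623 / 0.4570 = 3.551 h

3.55 h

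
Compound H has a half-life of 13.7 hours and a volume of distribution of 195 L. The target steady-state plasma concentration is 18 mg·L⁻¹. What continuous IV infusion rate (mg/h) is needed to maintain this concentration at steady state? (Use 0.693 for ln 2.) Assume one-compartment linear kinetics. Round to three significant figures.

CL = ln 2 · Vd / t½ = 0.693 × 195.0 / 13.7 = 9.864 L/h
Infusion rate = CL × Css = 9.864 × 18 = 177.6 mg/h

178 mg/h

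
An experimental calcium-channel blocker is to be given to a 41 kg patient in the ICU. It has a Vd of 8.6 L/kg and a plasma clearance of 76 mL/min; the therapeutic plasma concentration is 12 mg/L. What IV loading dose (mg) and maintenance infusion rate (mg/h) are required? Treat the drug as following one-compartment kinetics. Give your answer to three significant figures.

(a) 4230 mg; (b) 54.7 mg/h

Total Vd = 8.6 × 41 = 352.6 L
LD = Vd · C_target = 352.6 × 12 = 4231 mg
Convert clearance: 76 mL/min × 60 min/h ÷ 1000 mL/L = 4.560 L/h
Infusion rate = 4.560 L/h × 12 mg/L = 54.72 mg/h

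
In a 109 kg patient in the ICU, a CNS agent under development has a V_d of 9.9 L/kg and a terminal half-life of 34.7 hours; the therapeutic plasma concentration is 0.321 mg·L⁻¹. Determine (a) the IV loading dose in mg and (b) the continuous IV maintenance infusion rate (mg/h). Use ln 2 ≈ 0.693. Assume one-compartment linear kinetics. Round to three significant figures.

Total Vd = 9.9 × 109 = 1079 L
LD = Vd × C = 1079 × 0.321 = 346.4 mg
CL = 0.693 × Vd / t½ = 0.693 × 1079 / 34.7 = 21.55 L/h
Infusion rate = CL × Css = 21.55 × 0.321 = 6.918 mg/h

(a) 346 mg; (b) 6.92 mg/h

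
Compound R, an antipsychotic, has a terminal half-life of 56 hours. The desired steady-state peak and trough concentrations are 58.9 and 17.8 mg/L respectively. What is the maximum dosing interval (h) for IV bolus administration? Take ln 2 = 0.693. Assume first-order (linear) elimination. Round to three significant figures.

k = 0.693 / t½ = 0.693 / 56 = 0.01238 h⁻¹
Between IV bolus doses, concentration decays as C = C₀·e^(−kτ), so C_peak/C_trough = e^(kτ).
τ_max = ln(C_peak/C_trough) / k = ln(58.9/17.8) / 0.01238 = 1.197 / 0.01238 = 96.69 h

96.7 h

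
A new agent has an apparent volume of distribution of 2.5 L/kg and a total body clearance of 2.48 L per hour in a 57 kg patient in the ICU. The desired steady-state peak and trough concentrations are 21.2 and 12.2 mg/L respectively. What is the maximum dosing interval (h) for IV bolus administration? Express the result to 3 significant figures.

Vd = 2.5 L/kg × 57 kg = 142.5 L
k = CL / Vd = 2.480 / 142.5 = 0.01740 h⁻¹
Between IV bolus doses, concentration decays as C = C₀·e^(−kτ), so C_peak/C_trough = e^(kτ).
τ_max = ln(C_peak/C_trough) / k = ln(21.2/12.2) / 0.01740 = 0.5526 / 0.01740 = 31.76 h

31.8 h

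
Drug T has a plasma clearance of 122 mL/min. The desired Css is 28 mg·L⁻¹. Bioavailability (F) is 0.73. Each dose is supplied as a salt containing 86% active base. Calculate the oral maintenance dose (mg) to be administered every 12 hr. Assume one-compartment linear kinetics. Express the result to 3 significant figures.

CL = 122 mL/min × 60/1000 = 7.320 L/h
At steady state, dose per interval replaces the amount cleared in that interval: F·S·D/τ = CL·Css.
D = CL × Css × τ / F / S = 7.320 × 28 × 12 / 0.73 / 0.86 = 3918 mg

3920 mg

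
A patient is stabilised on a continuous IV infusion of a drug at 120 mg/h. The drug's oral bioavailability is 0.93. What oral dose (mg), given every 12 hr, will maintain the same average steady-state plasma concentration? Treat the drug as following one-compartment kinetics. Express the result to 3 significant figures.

To maintain the same Css, the systemic dosing rate must be unchanged: F·D/τ = infusion rate.
D = rate × τ / F = 120 × 12 / 0.93 = 1548 mg

1550 mg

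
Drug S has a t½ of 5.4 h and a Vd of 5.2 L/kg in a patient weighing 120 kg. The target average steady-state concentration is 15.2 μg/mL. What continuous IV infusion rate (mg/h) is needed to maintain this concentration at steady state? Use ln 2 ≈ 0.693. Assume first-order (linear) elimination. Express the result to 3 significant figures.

1220 mg/h

Vd = 5.2 L/kg × 120 kg = 624.0 L
CL = 0.693 × Vd / t½ = 0.693 × 624.0 / 5.4 = 80.08 L/h
Infusion rate = CL × Css = 80.08 × 15.2 = 1217 mg/h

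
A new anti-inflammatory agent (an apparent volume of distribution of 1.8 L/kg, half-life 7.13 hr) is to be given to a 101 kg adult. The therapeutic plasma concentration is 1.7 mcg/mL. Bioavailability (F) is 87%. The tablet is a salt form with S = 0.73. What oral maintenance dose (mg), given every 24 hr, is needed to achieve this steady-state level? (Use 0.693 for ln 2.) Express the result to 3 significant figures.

1140 mg

Vd(total) = 101 kg × 1.8 L/kg = 181.8 L
CL = ln 2 · Vd / t½ = 0.693 × 181.8 / 7.13 = 17.67 L/h
D = CL × Css × τ / F / S = 17.67 × 1.7 × 24 / 0.87 / 0.73 = 1135 mg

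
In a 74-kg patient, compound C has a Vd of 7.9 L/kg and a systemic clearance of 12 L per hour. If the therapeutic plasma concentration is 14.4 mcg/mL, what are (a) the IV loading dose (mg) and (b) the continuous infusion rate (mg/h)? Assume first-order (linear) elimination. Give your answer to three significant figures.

(a) 8420 mg; (b) 173 mg/h

Total Vd = 7.9 × 74 = 584.6 L
Loading: fill Vd to C_target → 584.6 L × 14.4 mg/L = 8418 mg
Infusion rate = 12.00 L/h × 14.4 mg/L = 172.8 mg/h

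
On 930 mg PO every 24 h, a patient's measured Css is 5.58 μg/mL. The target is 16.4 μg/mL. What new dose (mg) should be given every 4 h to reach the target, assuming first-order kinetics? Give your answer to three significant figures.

For first-order elimination, Css ∝ F·D/(CL·τ); F and CL are unchanged, so Css ∝ D/τ.
D₂ = D₁ × (Css,target / Css,current) × (τ₂/τ₁) = 930 × (16.4/5.58) × (4/24) = 455.6 mg

456 mg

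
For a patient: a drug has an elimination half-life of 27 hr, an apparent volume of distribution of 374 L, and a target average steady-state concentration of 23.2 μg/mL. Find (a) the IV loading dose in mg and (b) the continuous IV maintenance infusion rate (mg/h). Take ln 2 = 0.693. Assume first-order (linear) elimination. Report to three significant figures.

LD = Vd × C = 374.0 × 23.2 = 8677 mg
CL = 0.693 × Vd / t½ = 0.693 × 374.0 / 27 = 9.599 L/h
Infusion rate = CL × Css = 9.599 × 23.2 = 222.7 mg/h

(a) 8680 mg; (b) 223 mg/h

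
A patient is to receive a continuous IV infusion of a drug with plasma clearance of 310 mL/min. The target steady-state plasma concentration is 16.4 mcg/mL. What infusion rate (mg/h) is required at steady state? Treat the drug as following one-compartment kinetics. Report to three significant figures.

CL = 310 mL/min × 60/1000 = 18.60 L/h
At steady state, infusion rate equals elimination rate: rate in = CL × Css.
R₀ = 18.60 × 16.4 = 305.0 mg/h

305 mg/h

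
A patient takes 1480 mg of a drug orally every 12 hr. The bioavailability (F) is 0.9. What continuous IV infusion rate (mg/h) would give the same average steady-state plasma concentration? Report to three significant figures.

111 mg/h

Equivalent systemic input: infusion rate = F·D/τ.
Rate = 0.9 × 1480 / 12 = 111.0 mg/h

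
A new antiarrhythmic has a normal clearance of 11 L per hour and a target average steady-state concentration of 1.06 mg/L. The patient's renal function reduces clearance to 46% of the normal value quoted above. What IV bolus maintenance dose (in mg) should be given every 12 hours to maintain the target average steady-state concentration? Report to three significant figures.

Patient clearance = 0.46 × 11.00 = 5.060 L/h
D = CL × Css × τ = 5.060 × 1.06 × 12 = 64.36 mg

64.4 mg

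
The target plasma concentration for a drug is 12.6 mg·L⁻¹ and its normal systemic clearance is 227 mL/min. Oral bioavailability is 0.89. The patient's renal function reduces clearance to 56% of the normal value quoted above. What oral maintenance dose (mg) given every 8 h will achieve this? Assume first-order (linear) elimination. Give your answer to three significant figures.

CL = 227 mL/min = 227 × 0.06 = 13.62 L/h
Patient clearance = 0.56 × 13.62 = 7.627 L/h
D = CL × Css × τ / F = 7.627 × 12.6 × 8 / 0.89 = 863.8 mg

864 mg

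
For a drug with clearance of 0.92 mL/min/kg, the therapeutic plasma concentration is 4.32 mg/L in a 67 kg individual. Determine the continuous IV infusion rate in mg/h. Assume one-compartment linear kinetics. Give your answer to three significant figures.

16.0 mg/h

CL = 0.92 mL/min/kg × 67 kg = 61.64 mL/min = 61.64 × 60/1000 = 3.698 L/h
R₀ = 3.698 × 4.32 = 15.98 mg/h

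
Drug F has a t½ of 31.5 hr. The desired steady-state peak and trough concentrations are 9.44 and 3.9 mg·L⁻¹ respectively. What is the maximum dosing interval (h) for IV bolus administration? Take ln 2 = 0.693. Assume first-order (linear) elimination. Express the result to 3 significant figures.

40.2 h

k = 0.693 / t½ = 0.693 / 31.5 = 0.02200 h⁻¹
Between IV bolus doses, concentration decays as C = C₀·e^(−kτ), so C_peak/C_trough = e^(kτ).
τ_max = ln(C_peak/C_trough) / k = ln(9.44/3.9) / 0.02200 = 0.8840 / 0.02200 = 40.18 h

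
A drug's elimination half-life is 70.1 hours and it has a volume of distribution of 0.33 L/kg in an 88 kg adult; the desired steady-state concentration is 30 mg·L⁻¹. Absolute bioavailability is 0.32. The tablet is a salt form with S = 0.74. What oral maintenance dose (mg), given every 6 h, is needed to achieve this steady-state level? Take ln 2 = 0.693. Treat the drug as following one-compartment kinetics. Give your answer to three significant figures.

218 mg

Vd(total) = 88 kg × 0.33 L/kg = 29.04 L
CL = ln 2 · Vd / t½ = 0.693 × 29.04 / 70.1 = 0.2871 L/h
D = CL × Css × τ / F / S = 0.2871 × 30 × 6 / 0.32 / 0.74 = 218.2 mg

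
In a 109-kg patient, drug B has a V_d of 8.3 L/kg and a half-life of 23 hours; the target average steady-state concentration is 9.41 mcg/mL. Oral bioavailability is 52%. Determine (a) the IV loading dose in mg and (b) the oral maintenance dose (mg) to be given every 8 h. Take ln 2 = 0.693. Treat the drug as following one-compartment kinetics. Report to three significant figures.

Vd(total) = 109 kg × 8.3 L/kg = 904.7 L
LD = Vd × C = 904.7 × 9.41 = 8513 mg
CL = 0.693 × Vd / t½ = 0.693 × 904.7 / 23 = 27.26 L/h
D = CL × Css × τ / F = 27.26 × 9.41 × 8 / 0.52 = 3946 mg

(a) 8510 mg; (b) 3950 mg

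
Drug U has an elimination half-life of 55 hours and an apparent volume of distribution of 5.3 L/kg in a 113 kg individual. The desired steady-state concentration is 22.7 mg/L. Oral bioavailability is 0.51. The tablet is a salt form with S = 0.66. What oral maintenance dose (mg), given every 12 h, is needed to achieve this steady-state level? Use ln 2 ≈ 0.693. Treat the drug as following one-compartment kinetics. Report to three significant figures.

6110 mg

Vd = 5.3 L/kg × 113 kg = 598.9 L
CL = ln 2 · Vd / t½ = 0.693 × 598.9 / 55 = 7.546 L/h
D = CL × Css × τ / F / S = 7.546 × 22.7 × 12 / 0.51 / 0.66 = 6107 mg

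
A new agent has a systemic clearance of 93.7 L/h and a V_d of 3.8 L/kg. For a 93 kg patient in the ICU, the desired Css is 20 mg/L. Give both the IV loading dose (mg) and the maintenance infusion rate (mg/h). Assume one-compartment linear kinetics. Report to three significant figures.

(a) 7070 mg; (b) 1870 mg/h

Vd(total) = 93 kg × 3.8 L/kg = 353.4 L
Loading dose = Vd × C = 353.4 × 20 = 7068 mg
Maintenance infusion rate = CL × Css = 93.70 × 20 = 1874 mg/h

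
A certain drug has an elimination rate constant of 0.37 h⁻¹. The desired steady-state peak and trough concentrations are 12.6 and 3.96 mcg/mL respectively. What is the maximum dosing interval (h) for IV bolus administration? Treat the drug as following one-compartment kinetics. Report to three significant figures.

3.13 h

Between IV bolus doses, concentration decays as C = C₀·e^(−kτ), so C_peak/C_trough = e^(kτ).
τ_max = ln(C_peak/C_trough) / k = ln(12.6/3.96) / 0.3700 = 1.157 / 0.3700 = 3.127 h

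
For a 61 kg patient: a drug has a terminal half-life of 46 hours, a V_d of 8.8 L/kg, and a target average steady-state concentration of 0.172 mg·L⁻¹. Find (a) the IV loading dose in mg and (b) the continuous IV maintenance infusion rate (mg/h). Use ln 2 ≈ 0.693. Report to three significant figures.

Vd = 8.8 L/kg × 61 kg = 536.8 L
LD = Vd × C = 536.8 × 0.172 = 92.33 mg
CL = 0.693 × Vd / t½ = 0.693 × 536.8 / 46 = 8.087 L/h
Infusion rate = CL × Css = 8.087 × 0.172 = 1.391 mg/h

(a) 92.3 mg; (b) 1.39 mg/h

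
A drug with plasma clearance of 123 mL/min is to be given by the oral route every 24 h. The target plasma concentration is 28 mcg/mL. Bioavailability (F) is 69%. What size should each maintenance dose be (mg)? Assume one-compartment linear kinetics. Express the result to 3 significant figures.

7190 mg

CL = 123 mL/min = 123 × 0.06 = 7.380 L/h
At steady state, dose per interval replaces the amount cleared in that interval: F·D/τ = CL·Css.
D = CL × Css × τ / F = 7.380 × 28 × 24 / 0.69 = 7187 mg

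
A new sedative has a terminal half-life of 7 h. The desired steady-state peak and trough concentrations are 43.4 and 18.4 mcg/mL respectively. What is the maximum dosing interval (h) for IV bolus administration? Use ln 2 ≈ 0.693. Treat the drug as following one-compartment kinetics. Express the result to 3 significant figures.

8.67 h

k = 0.693 / t½ = 0.693 / 7 = 0.09900 h⁻¹
Between IV bolus doses, concentration decays as C = C₀·e^(−kτ), so C_peak/C_trough = e^(kτ).
τ_max = ln(C_peak/C_trough) / k = ln(43.4/18.4) / 0.09900 = 0.8581 / 0.09900 = 8.668 h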